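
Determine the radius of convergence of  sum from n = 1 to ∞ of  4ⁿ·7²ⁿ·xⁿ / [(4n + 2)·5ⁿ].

R = 5/196

The ratio of consecutive coefficients is [(4n + 2)/(4(n+1) + 2)] · 4·49/5 → 196/5.
Hence the series converges for |x| < 1/(196/5) = 5/196, so the radius of convergence is 5/196.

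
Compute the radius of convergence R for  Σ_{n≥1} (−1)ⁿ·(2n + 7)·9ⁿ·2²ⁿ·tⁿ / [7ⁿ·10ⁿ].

Ratio test: |a_{n+1}/a_n| = [(2(n+1) + 7)/(2n + 7)] · 9·4/(7·10) → 18/35 as n → ∞.
Thus R = 1/(18/35) = 35/18.

R = 35/18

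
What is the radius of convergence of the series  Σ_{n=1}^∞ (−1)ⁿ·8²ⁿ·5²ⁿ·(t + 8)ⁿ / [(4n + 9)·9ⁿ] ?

R = 9/1600

Apply the ratio test: |a_{n+1}| / |a_n| = [(4n + 9)/(4(n+1) + 9)] · 64·25/9, which tends to 1600/9 as n → ∞.
Convergence for |t + 8| · 1600/9 < 1, i.e. |t + 8| < 9/1600. So R = 9/1600.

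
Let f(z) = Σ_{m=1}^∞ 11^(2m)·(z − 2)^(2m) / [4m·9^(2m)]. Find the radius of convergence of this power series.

R = 9/11

Ratio test: |a_{m+1}/a_m| = [4m/4(m+1)] · 121/81 → 121/81 as m → ∞.
Writing y = (z − 2)², the series in y has radius 81/121, so |z − 2| < √(81/121) = 9/11 and R = 9/11.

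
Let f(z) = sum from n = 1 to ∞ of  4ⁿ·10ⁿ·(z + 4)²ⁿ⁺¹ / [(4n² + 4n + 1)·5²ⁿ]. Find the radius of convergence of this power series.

Ratio test: |a_{n+1}/a_n| = [(4n² + 4n + 1)/(4(n+1)² + 4(n+1) + 1)] · 4·10/25 → 8/5 as n → ∞.
Successive powers of (z + 4) differ by 2, so the series converges when |z + 4|² · 8/5 < 1, i.e. |z + 4| < √(5/8). So R = √10/4.

R = √10/4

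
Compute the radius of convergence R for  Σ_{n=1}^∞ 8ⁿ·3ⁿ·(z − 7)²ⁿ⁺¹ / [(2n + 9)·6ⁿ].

Ratio test: |a_{n+1}/a_n| = [(2n + 9)/(2(n+1) + 9)] · 8·3/6 → 4 as n → ∞.
Writing y = (z − 7)², the series in y has radius 1/4, so |z − 7| < √(1/4) = 1/2 and R = 1/2.

R = 1/2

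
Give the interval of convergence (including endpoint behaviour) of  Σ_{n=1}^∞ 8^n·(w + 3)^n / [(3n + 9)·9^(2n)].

[-105/8, 57/8)

Ratio test: |a_{n+1}/a_n| = [(3n + 9)/(3(n+1) + 9)] · 8/81 → 8/81 as n → ∞.
The series converges when 8/81 · |w + 3| < 1, giving R = 81/8.
When w = 57/8, the terms behave like c/n; limit comparison with the harmonic series gives divergence.
Endpoint w = -105/8: an alternating series whose terms decrease to 0 in absolute value, so it converges by the Leibniz criterion.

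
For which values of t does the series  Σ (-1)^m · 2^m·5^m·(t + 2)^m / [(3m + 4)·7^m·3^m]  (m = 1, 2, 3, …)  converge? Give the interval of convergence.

(-41/10, 1/10]

Apply the ratio test: |a_{m+1}| / |a_m| = [(3m + 4)/(3(m+1) + 4)] · 2·5/(7·3), which tends to 10/21 as m → ∞.
The series converges when 10/21 · |t + 2| < 1, giving R = 21/10.
At t = 1/10: an alternating series whose terms decrease to 0 in absolute value, so it converges by the Leibniz criterion.
When t = -41/10, comparison with the harmonic series Σ 1/m shows the series diverges.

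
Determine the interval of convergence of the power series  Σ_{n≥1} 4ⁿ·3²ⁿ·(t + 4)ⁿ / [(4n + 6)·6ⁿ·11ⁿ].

[-35/6, -13/6)

The ratio of consecutive coefficients is [(4n + 6)/(4(n+1) + 6)] · 4·9/(6·11) → 6/11.
The series converges when 6/11 · |t + 4| < 1, giving R = 11/6.
Endpoint t = -13/6: the terms behave like c/n; limit comparison with the harmonic series gives divergence.
Endpoint t = -35/6: convergence follows from the alternating series test (terms decrease monotonically to 0).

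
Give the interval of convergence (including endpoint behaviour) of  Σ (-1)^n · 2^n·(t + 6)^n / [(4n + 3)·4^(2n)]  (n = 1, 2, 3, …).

By the ratio test, |a_{n+1}/a_n| = [(4n + 3)/(4(n+1) + 3)] · 2/16 → 1/8.
Thus R = 1/(1/8) = 8.
When t = 2, convergence follows from the alternating series test (terms decrease monotonically to 0).
When t = -14, the terms behave like c/n; limit comparison with the harmonic series gives divergence.

(-14, 2]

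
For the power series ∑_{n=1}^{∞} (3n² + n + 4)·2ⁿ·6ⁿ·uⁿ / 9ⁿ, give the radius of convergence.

R = 3/4

The ratio of consecutive coefficients is [(3(n+1)² + (n+1) + 4)/(3n² + n + 4)] · 2·6/9 → 4/3.
Convergence for |u| · 4/3 < 1, i.e. |u| < 3/4. So R = 3/4.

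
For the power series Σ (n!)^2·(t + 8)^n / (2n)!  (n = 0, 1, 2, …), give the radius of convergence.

R = 4

By the ratio test, |a_{n+1}/a_n| = (n+1)²/[(2n+1)·(2n+2)] → 1/4.
Hence the series converges for |t + 8| < 1/(1/4) = 4, so the radius of convergence is 4.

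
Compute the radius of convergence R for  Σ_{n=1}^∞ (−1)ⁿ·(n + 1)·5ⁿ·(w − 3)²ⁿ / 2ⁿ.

Ratio test: |a_{n+1}/a_n| = [((n+1) + 1)/(n + 1)] · 5/2 → 5/2 as n → ∞.
Writing y = (w − 3)², the series in y has radius 2/5, so |w − 3| < √(2/5) and R = √10/5.

R = √10/5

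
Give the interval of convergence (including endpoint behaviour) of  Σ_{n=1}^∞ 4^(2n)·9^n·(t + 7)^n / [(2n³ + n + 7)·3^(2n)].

[-113/16, -111/16]

By the ratio test, |a_{n+1}/a_n| = [(2n³ + n + 7)/(2(n+1)³ + (n+1) + 7)] · 16·9/9 → 16.
Convergence for |t + 7| · 16 < 1, i.e. |t + 7| < 1/16. So R = 1/16.
At t = -111/16: absolute convergence follows by limit comparison with Σ 1/n³.
Check t = -113/16: the terms are on the order of 1/n³, so the series converges absolutely by comparison with the p-series (p = 3 > 1).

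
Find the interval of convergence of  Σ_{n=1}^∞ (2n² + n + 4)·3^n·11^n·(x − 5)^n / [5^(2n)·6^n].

(5/11, 105/11)

Apply the ratio test: |a_{n+1}| / |a_n| = [(2(n+1)² + (n+1) + 4)/(2n² + n + 4)] · 3·11/(25·6), which tends to 11/50 as n → ∞.
Convergence for |x − 5| · 11/50 < 1, i.e. |x − 5| < 50/11. So R = 50/11.
Endpoint x = 105/11: the terms have absolute value of order n², which does not tend to 0, so the series diverges by the divergence test.
Check x = 5/11: the terms do not tend to 0, so the series diverges.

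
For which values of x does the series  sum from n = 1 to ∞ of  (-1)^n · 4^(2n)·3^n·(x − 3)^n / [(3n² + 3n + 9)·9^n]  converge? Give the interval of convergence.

[45/16, 51/16]

The ratio of consecutive coefficients is [(3n² + 3n + 9)/(3(n+1)² + 3(n+1) + 9)] · 16·3/9 → 16/3.
Thus R = 1/(16/3) = 3/16.
Endpoint x = 51/16: the series is dominated by a constant times Σ 1/n², which converges (p = 2 > 1).
Endpoint x = 45/16: absolute convergence follows by limit comparison with Σ 1/n².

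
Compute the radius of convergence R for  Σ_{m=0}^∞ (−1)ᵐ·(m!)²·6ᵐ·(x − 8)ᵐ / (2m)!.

R = 2/3

By the ratio test, |a_{m+1}/a_m| = (m+1)²/[(2m+1)·(2m+2)] · 6 → 3/2.
Hence the series converges for |x − 8| < 1/(3/2) = 2/3, so the radius of convergence is 2/3.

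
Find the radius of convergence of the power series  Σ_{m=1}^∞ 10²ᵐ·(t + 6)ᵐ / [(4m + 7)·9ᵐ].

By the ratio test, |a_{m+1}/a_m| = [(4m + 7)/(4(m+1) + 7)] · 100/9 → 100/9.
The series converges when 100/9 · |t + 6| < 1, giving R = 9/100.

R = 9/100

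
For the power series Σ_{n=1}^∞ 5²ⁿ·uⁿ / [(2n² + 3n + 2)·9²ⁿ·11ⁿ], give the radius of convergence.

Apply the ratio test: |a_{n+1}| / |a_n| = [(2n² + 3n + 2)/(2(n+1)² + 3(n+1) + 2)] · 25/(81·11), which tends to 25/891 as n → ∞.
The series converges when 25/891 · |u| < 1, giving R = 891/25.

R = 891/25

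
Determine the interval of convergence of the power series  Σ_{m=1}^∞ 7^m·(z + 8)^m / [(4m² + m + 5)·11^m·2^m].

[-78/7, -34/7]

The ratio of consecutive coefficients is [(4m² + m + 5)/(4(m+1)² + (m+1) + 5)] · 7/(11·2) → 7/22.
The series converges when 7/22 · |z + 8| < 1, giving R = 22/7.
At z = -34/7: the series is dominated by a constant times Σ 1/m², which converges (p = 2 > 1).
Endpoint z = -78/7: the terms are on the order of 1/m², so the series converges absolutely by comparison with the p-series (p = 2 > 1).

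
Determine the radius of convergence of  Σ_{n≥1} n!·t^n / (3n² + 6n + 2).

R = 0

The ratio of consecutive coefficients is (n+1) · (3n² + 6n + 2)/(3(n+1)² + 6(n+1) + 2) → ∞.
Since the ratio → ∞, the series diverges for every t ≠ 0, and R = 0.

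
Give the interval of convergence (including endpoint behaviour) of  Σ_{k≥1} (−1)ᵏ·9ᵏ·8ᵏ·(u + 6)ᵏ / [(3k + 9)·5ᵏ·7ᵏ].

By the ratio test, |a_{k+1}/a_k| = [(3k + 9)/(3(k+1) + 9)] · 9·8/(5·7) → 72/35.
Hence the series converges for |u + 6| < 1/(72/35) = 35/72, so the radius of convergence is 35/72.
At u = -397/72: an alternating series whose terms decrease to 0 in absolute value, so it converges by the Leibniz criterion.
Check u = -467/72: comparison with the harmonic series Σ 1/k shows the series diverges.

(-467/72, -397/72]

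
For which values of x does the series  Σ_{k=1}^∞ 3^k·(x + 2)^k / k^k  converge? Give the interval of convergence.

Applying the root test, |a_k|^(1/k) = 3/k → 0.
The limit is 0 for every x, so R = ∞.

(−∞, ∞)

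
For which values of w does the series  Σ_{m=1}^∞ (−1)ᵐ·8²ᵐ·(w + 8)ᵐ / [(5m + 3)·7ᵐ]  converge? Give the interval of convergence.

Apply the ratio test: |a_{m+1}| / |a_m| = [(5m + 3)/(5(m+1) + 3)] · 64/7, which tends to 64/7 as m → ∞.
The series converges when 64/7 · |w + 8| < 1, giving R = 7/64.
At w = -505/64: an alternating series whose terms decrease to 0 in absolute value, so it converges by the Leibniz criterion.
Endpoint w = -519/64: comparison with the harmonic series Σ 1/m shows the series diverges.

(-519/64, -505/64]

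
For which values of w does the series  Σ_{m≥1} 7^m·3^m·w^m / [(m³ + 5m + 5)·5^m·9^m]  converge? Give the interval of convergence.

[-15/7, 15/7]

Apply the ratio test: |a_{m+1}| / |a_m| = [(m³ + 5m + 5)/((m+1)³ + 5(m+1) + 5)] · 7·3/(5·9), which tends to 7/15 as m → ∞.
Convergence for |w| · 7/15 < 1, i.e. |w| < 15/7. So R = 15/7.
Check w = 15/7: the terms are on the order of 1/m³, so the series converges absolutely by comparison with the p-series (p = 3 > 1).
When w = -15/7, absolute convergence follows by limit comparison with Σ 1/m³.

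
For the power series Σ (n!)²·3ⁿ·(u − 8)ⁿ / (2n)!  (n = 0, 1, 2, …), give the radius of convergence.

R = 4/3

Ratio test: |a_{n+1}/a_n| = (n+1)²/[(2n+1)·(2n+2)] · 3 → 3/4 as n → ∞.
Convergence for |u − 8| · 3/4 < 1, i.e. |u − 8| < 4/3. So R = 4/3.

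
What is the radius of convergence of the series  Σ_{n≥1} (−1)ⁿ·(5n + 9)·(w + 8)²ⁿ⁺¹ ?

R = 1

Apply the ratio test: |a_{n+1}| / |a_n| = (5(n+1) + 9)/(5n + 9), which tends to 1 as n → ∞.
Writing y = (w + 8)², the series in y has radius 1, so |w + 8| < √(1) = 1 and R = 1.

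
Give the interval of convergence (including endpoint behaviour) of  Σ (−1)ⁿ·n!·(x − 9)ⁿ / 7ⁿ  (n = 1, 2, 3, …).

By the ratio test, |a_{n+1}/a_n| = (n+1) · 1/7 → ∞.
Since the ratio → ∞, the series diverges for every x ≠ 9, and R = 0.

{9}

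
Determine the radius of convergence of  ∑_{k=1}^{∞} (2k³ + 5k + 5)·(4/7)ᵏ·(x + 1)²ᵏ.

Ratio test: |a_{k+1}/a_k| = [(2(k+1)³ + 5(k+1) + 5)/(2k³ + 5k + 5)] · 4/7 → 4/7 as k → ∞.
Since the exponent of (x + 1) increases by 2 each term, convergence requires |x + 1|² < 7/4, hence R = √7/2.

R = √7/2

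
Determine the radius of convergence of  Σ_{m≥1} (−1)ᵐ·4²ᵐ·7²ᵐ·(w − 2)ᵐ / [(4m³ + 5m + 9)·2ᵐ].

Apply the ratio test: |a_{m+1}| / |a_m| = [(4m³ + 5m + 9)/(4(m+1)³ + 5(m+1) + 9)] · 16·49/2, which tends to 392 as m → ∞.
Hence the series converges for |w − 2| < 1/(392) = 1/392, so the radius of convergence is 1/392.

R = 1/392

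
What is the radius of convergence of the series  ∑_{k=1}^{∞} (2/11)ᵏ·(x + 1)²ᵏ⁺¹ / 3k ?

Ratio test: |a_{k+1}/a_k| = [3k/3(k+1)] · 2/11 → 2/11 as k → ∞.
Successive powers of (x + 1) differ by 2, so the series converges when |x + 1|² · 2/11 < 1, i.e. |x + 1| < √(11/2). So R = √22/2.

R = √22/2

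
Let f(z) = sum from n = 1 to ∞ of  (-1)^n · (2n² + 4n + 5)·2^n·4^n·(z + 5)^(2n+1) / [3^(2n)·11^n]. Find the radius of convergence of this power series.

R = 3√22/4

By the ratio test, |a_{n+1}/a_n| = [(2(n+1)² + 4(n+1) + 5)/(2n² + 4n + 5)] · 2·4/(9·11) → 8/99.
Writing y = (z + 5)², the series in y has radius 99/8, so |z + 5| < √(99/8) and R = 3√22/4.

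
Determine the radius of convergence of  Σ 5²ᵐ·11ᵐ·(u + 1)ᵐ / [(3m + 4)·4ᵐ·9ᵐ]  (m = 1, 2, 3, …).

The ratio of consecutive coefficients is [(3m + 4)/(3(m+1) + 4)] · 25·11/(4·9) → 275/36.
Hence the series converges for |u + 1| < 1/(275/36) = 36/275, so the radius of convergence is 36/275.

R = 36/275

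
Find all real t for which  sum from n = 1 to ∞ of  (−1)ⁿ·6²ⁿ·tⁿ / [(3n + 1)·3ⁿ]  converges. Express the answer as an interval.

Ratio test: |a_{n+1}/a_n| = [(3n + 1)/(3(n+1) + 1)] · 36/3 → 12 as n → ∞.
Convergence for |t| · 12 < 1, i.e. |t| < 1/12. So R = 1/12.
When t = 1/12, an alternating series whose terms decrease to 0 in absolute value, so it converges by the Leibniz criterion.
Endpoint t = -1/12: comparison with the harmonic series Σ 1/n shows the series diverges.

(-1/12, 1/12]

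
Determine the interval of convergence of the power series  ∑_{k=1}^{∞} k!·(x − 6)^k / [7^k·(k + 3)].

{6}

Ratio test: |a_{k+1}/a_k| = (k+1) · 1/7 · (k + 3)/((k+1) + 3) → ∞ as k → ∞.
The terms grow without bound for any (x − 6) ≠ 0, so R = 0 (convergence only at x = 6).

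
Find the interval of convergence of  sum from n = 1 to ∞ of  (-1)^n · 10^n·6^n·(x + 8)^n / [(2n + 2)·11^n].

The ratio of consecutive coefficients is [(2n + 2)/(2(n+1) + 2)] · 10·6/11 → 60/11.
The series converges when 60/11 · |x + 8| < 1, giving R = 11/60.
When x = -469/60, an alternating series whose terms decrease to 0 in absolute value, so it converges by the Leibniz criterion.
When x = -491/60, comparison with the harmonic series Σ 1/n shows the series diverges.

(-491/60, -469/60]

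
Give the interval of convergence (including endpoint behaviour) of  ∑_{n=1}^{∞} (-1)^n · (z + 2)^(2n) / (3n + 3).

[-3, -1]

Ratio test: |a_{n+1}/a_n| = (3n + 3)/(3(n+1) + 3) → 1 as n → ∞.
Since the exponent of (z + 2) increases by 2 each term, convergence requires |z + 2|² < 1, hence R = 1.
When z = -1, the terms alternate in sign and decrease monotonically to 0 in absolute value (size ~ c/n), so the alternating series test gives convergence.
When z = -3, an alternating series whose terms decrease to 0 in absolute value, so it converges by the Leibniz criterion.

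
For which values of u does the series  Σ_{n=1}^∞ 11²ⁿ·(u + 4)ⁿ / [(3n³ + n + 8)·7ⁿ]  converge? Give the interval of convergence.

The ratio of consecutive coefficients is [(3n³ + n + 8)/(3(n+1)³ + (n+1) + 8)] · 121/7 → 121/7.
Thus R = 1/(121/7) = 7/121.
When u = -477/121, the series is dominated by a constant times Σ 1/n³, which converges (p = 3 > 1).
When u = -491/121, the series is dominated by a constant times Σ 1/n³, which converges (p = 3 > 1).

[-491/121, -477/121]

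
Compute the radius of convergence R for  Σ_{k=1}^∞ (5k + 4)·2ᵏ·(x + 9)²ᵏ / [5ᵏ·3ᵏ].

Apply the ratio test: |a_{k+1}| / |a_k| = [(5(k+1) + 4)/(5k + 4)] · 2/(5·3), which tends to 2/15 as k → ∞.
Successive powers of (x + 9) differ by 2, so the series converges when |x + 9|² · 2/15 < 1, i.e. |x + 9| < √(15/2). So R = √30/2.

R = √30/2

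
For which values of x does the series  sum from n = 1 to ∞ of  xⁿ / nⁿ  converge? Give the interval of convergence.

(−∞, ∞)

Root test: |a_n|^(1/n) = 1/n → 0.
The limit is 0 for every x, so R = ∞.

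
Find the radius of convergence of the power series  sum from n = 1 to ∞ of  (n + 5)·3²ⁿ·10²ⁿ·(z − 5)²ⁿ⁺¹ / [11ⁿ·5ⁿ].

By the ratio test, |a_{n+1}/a_n| = [((n+1) + 5)/(n + 5)] · 9·100/(11·5) → 180/11.
Successive powers of (z − 5) differ by 2, so the series converges when |z − 5|² · 180/11 < 1, i.e. |z − 5| < √(11/180). So R = √55/30.

R = √55/30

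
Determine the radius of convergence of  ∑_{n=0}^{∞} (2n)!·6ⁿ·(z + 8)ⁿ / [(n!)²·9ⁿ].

The ratio of consecutive coefficients is (2n+1)·(2n+2)/(n+1)² · 6/9 → 8/3.
The series converges when 8/3 · |z + 8| < 1, giving R = 3/8.

R = 3/8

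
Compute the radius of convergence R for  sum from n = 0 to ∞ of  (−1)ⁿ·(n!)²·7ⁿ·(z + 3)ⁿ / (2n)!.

R = 4/7

Ratio test: |a_{n+1}/a_n| = (n+1)²/[(2n+1)·(2n+2)] · 7 → 7/4 as n → ∞.
Convergence for |z + 3| · 7/4 < 1, i.e. |z + 3| < 4/7. So R = 4/7.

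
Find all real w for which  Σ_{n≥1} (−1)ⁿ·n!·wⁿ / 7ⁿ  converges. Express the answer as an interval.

By the ratio test, |a_{n+1}/a_n| = (n+1) · 1/7 → ∞.
Since the ratio → ∞, the series diverges for every w ≠ 0, and R = 0.

{0}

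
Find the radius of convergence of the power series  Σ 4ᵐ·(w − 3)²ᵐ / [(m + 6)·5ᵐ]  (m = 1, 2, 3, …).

R = √5/2

Ratio test: |a_{m+1}/a_m| = [(m + 6)/((m+1) + 6)] · 4/5 → 4/5 as m → ∞.
Writing y = (w − 3)², the series in y has radius 5/4, so |w − 3| < √(5/4) and R = √5/2.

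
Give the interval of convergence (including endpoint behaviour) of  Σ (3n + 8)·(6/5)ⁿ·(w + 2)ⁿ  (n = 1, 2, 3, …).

The ratio of consecutive coefficients is [(3(n+1) + 8)/(3n + 8)] · 6/5 → 6/5.
Convergence for |w + 2| · 6/5 < 1, i.e. |w + 2| < 5/6. So R = 5/6.
Check w = -7/6: the n-th term does not approach 0; divergence by the term test.
When w = -17/6, the terms do not tend to 0, so the series diverges.

(-17/6, -7/6)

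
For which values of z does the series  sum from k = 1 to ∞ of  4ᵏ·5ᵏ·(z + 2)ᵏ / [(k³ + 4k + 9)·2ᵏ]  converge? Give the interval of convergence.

[-21/10, -19/10]

The ratio of consecutive coefficients is [(k³ + 4k + 9)/((k+1)³ + 4(k+1) + 9)] · 4·5/2 → 10.
The series converges when 10 · |z + 2| < 1, giving R = 1/10.
At z = -19/10: the terms are on the order of 1/k³, so the series converges absolutely by comparison with the p-series (p = 3 > 1).
Check z = -21/10: the series is dominated by a constant times Σ 1/k³, which converges (p = 3 > 1).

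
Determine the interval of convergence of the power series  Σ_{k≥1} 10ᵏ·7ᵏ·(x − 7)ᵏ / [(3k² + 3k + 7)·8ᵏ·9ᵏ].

Ratio test: |a_{k+1}/a_k| = [(3k² + 3k + 7)/(3(k+1)² + 3(k+1) + 7)] · 10·7/(8·9) → 35/36 as k → ∞.
Convergence for |x − 7| · 35/36 < 1, i.e. |x − 7| < 36/35. So R = 36/35.
Endpoint x = 281/35: the terms are on the order of 1/k², so the series converges absolutely by comparison with the p-series (p = 2 > 1).
Check x = 209/35: the terms are on the order of 1/k², so the series converges absolutely by comparison with the p-series (p = 2 > 1).

[209/35, 281/35]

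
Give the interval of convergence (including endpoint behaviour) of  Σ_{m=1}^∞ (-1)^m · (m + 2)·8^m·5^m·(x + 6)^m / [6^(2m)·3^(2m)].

(-141/10, 21/10)

Apply the ratio test: |a_{m+1}| / |a_m| = [((m+1) + 2)/(m + 2)] · 8·5/(36·9), which tends to 10/81 as m → ∞.
The series converges when 10/81 · |x + 6| < 1, giving R = 81/10.
When x = 21/10, the m-th term does not approach 0; divergence by the term test.
Check x = -141/10: the terms do not tend to 0, so the series diverges.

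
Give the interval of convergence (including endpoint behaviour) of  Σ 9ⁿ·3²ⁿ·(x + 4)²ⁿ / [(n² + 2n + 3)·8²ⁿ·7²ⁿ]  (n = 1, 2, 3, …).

The ratio of consecutive coefficients is [(n² + 2n + 3)/((n+1)² + 2(n+1) + 3)] · 9·9/(64·49) → 81/3136.
Writing y = (x + 4)², the series in y has radius 3136/81, so |x + 4| < √(3136/81) = 56/9 and R = 56/9.
When x = 20/9, the series is dominated by a constant times Σ 1/n², which converges (p = 2 > 1).
Check x = -92/9: the terms are on the order of 1/n², so the series converges absolutely by comparison with the p-series (p = 2 > 1).

[-92/9, 20/9]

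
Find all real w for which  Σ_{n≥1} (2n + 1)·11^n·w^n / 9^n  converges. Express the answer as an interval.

Apply the ratio test: |a_{n+1}| / |a_n| = [(2(n+1) + 1)/(2n + 1)] · 11/9, which tends to 11/9 as n → ∞.
The series converges when 11/9 · |w| < 1, giving R = 9/11.
Endpoint w = 9/11: the terms have absolute value of order n, which does not tend to 0, so the series diverges by the divergence test.
Check w = -9/11: the n-th term does not approach 0; divergence by the term test.

(-9/11, 9/11)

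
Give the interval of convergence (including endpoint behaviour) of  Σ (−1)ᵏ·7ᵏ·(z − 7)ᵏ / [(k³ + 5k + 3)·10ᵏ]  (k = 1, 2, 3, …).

[39/7, 59/7]

By the ratio test, |a_{k+1}/a_k| = [(k³ + 5k + 3)/((k+1)³ + 5(k+1) + 3)] · 7/10 → 7/10.
Thus R = 1/(7/10) = 10/7.
At z = 59/7: the series is dominated by a constant times Σ 1/k³, which converges (p = 3 > 1).
At z = 39/7: the terms are on the order of 1/k³, so the series converges absolutely by comparison with the p-series (p = 3 > 1).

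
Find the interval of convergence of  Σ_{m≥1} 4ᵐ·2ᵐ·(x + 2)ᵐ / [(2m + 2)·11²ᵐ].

By the ratio test, |a_{m+1}/a_m| = [(2m + 2)/(2(m+1) + 2)] · 4·2/121 → 8/121.
Thus R = 1/(8/121) = 121/8.
At x = 105/8: the terms are asymptotic to a nonzero constant times 1/m, so the series diverges by limit comparison with Σ 1/m.
At x = -137/8: an alternating series whose terms decrease to 0 in absolute value, so it converges by the Leibniz criterion.

[-137/8, 105/8)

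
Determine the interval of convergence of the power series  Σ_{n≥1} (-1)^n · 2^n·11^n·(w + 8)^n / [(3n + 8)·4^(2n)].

(-96/11, -80/11]

Ratio test: |a_{n+1}/a_n| = [(3n + 8)/(3(n+1) + 8)] · 2·11/16 → 11/8 as n → ∞.
The series converges when 11/8 · |w + 8| < 1, giving R = 8/11.
When w = -80/11, the terms alternate in sign and decrease monotonically to 0 in absolute value (size ~ c/n), so the alternating series test gives convergence.
Check w = -96/11: comparison with the harmonic series Σ 1/n shows the series diverges.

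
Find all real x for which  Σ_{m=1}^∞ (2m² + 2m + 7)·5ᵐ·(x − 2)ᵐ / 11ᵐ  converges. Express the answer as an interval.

(-1/5, 21/5)

The ratio of consecutive coefficients is [(2(m+1)² + 2(m+1) + 7)/(2m² + 2m + 7)] · 5/11 → 5/11.
Convergence for |x − 2| · 5/11 < 1, i.e. |x − 2| < 11/5. So R = 11/5.
When x = 21/5, the m-th term does not approach 0; divergence by the term test.
Endpoint x = -1/5: the terms do not tend to 0, so the series diverges.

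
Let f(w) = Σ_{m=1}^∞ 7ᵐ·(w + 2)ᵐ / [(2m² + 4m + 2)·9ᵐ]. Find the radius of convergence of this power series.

R = 9/7

The ratio of consecutive coefficients is [(2m² + 4m + 2)/(2(m+1)² + 4(m+1) + 2)] · 7/9 → 7/9.
Hence the series converges for |w + 2| < 1/(7/9) = 9/7, so the radius of convergence is 9/7.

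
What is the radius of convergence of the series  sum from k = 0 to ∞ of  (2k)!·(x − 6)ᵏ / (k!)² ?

R = 1/4

The ratio of consecutive coefficients is (2k+1)·(2k+2)/(k+1)² → 4.
Convergence for |x − 6| · 4 < 1, i.e. |x − 6| < 1/4. So R = 1/4.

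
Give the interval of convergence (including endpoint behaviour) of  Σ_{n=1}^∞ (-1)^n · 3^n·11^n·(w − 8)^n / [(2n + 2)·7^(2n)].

Apply the ratio test: |a_{n+1}| / |a_n| = [(2n + 2)/(2(n+1) + 2)] · 3·11/49, which tends to 33/49 as n → ∞.
Convergence for |w − 8| · 33/49 < 1, i.e. |w − 8| < 49/33. So R = 49/33.
Check w = 313/33: convergence follows from the alternating series test (terms decrease monotonically to 0).
Endpoint w = 215/33: the terms are asymptotic to a nonzero constant times 1/n, so the series diverges by limit comparison with Σ 1/n.

(215/33, 313/33]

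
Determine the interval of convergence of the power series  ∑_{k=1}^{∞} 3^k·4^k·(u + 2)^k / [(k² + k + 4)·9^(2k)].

Ratio test: |a_{k+1}/a_k| = [(k² + k + 4)/((k+1)² + (k+1) + 4)] · 3·4/81 → 4/27 as k → ∞.
Convergence for |u + 2| · 4/27 < 1, i.e. |u + 2| < 27/4. So R = 27/4.
When u = 19/4, the series is dominated by a constant times Σ 1/k², which converges (p = 2 > 1).
At u = -35/4: the terms are on the order of 1/k², so the series converges absolutely by comparison with the p-series (p = 2 > 1).

[-35/4, 19/4]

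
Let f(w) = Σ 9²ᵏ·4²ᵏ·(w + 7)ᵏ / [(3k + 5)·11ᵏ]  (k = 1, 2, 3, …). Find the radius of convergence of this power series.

R = 11/1296

Apply the ratio test: |a_{k+1}| / |a_k| = [(3k + 5)/(3(k+1) + 5)] · 81·16/11, which tends to 1296/11 as k → ∞.
Hence the series converges for |w + 7| < 1/(1296/11) = 11/1296, so the radius of convergence is 11/1296.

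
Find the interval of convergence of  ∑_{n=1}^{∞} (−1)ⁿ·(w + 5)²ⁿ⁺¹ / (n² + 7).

[-6, -4]

The ratio of consecutive coefficients is (n² + 7)/((n+1)² + 7) → 1.
Writing y = (w + 5)², the series in y has radius 1, so |w + 5| < √(1) = 1 and R = 1.
Check w = -4: the series is dominated by a constant times Σ 1/n², which converges (p = 2 > 1).
Check w = -6: the terms are on the order of 1/n², so the series converges absolutely by comparison with the p-series (p = 2 > 1).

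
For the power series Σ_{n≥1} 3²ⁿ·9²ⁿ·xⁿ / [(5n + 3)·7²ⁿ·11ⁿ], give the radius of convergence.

R = 539/729

Apply the ratio test: |a_{n+1}| / |a_n| = [(5n + 3)/(5(n+1) + 3)] · 9·81/(49·11), which tends to 729/539 as n → ∞.
Convergence for |x| · 729/539 < 1, i.e. |x| < 539/729. So R = 539/729.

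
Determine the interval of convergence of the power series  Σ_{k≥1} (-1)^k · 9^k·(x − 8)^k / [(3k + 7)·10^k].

(62/9, 82/9]

By the ratio test, |a_{k+1}/a_k| = [(3k + 7)/(3(k+1) + 7)] · 9/10 → 9/10.
Thus R = 1/(9/10) = 10/9.
Check x = 82/9: an alternating series whose terms decrease to 0 in absolute value, so it converges by the Leibniz criterion.
Check x = 62/9: the terms are asymptotic to a nonzero constant times 1/k, so the series diverges by limit comparison with Σ 1/k.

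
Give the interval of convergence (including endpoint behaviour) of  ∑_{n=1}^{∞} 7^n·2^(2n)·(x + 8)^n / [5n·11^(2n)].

[-345/28, -103/28)

Ratio test: |a_{n+1}/a_n| = [5n/5(n+1)] · 7·4/121 → 28/121 as n → ∞.
Thus R = 1/(28/121) = 121/28.
Check x = -103/28: comparison with the harmonic series Σ 1/n shows the series diverges.
Endpoint x = -345/28: convergence follows from the alternating series test (terms decrease monotonically to 0).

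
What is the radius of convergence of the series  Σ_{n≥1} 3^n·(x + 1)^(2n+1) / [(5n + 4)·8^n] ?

Apply the ratio test: |a_{n+1}| / |a_n| = [(5n + 4)/(5(n+1) + 4)] · 3/8, which tends to 3/8 as n → ∞.
Writing y = (x + 1)², the series in y has radius 8/3, so |x + 1| < √(8/3) and R = 2√6/3.

R = 2√6/3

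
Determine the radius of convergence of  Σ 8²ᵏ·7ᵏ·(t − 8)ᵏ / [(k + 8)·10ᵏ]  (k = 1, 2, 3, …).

By the ratio test, |a_{k+1}/a_k| = [(k + 8)/((k+1) + 8)] · 64·7/10 → 224/5.
Convergence for |t − 8| · 224/5 < 1, i.e. |t − 8| < 5/224. So R = 5/224.

R = 5/224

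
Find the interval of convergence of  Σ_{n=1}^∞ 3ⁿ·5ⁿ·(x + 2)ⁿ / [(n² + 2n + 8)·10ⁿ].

[-8/3, -4/3]

By the ratio test, |a_{n+1}/a_n| = [(n² + 2n + 8)/((n+1)² + 2(n+1) + 8)] · 3·5/10 → 3/2.
The series converges when 3/2 · |x + 2| < 1, giving R = 2/3.
Check x = -4/3: the series is dominated by a constant times Σ 1/n², which converges (p = 2 > 1).
When x = -8/3, the terms are on the order of 1/n², so the series converges absolutely by comparison with the p-series (p = 2 > 1).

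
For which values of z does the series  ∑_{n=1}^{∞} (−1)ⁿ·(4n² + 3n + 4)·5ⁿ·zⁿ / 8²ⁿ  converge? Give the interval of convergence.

(-64/5, 64/5)

The ratio of consecutive coefficients is [(4(n+1)² + 3(n+1) + 4)/(4n² + 3n + 4)] · 5/64 → 5/64.
Convergence for |z| · 5/64 < 1, i.e. |z| < 64/5. So R = 64/5.
When z = 64/5, the n-th term does not approach 0; divergence by the term test.
Check z = -64/5: the terms do not tend to 0, so the series diverges.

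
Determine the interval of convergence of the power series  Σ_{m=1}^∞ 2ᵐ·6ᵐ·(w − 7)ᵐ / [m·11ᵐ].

[73/12, 95/12)

Ratio test: |a_{m+1}/a_m| = [m/(m+1)] · 2·6/11 → 12/11 as m → ∞.
Thus R = 1/(12/11) = 11/12.
At w = 95/12: the terms behave like c/m; limit comparison with the harmonic series gives divergence.
When w = 73/12, the terms alternate in sign and decrease monotonically to 0 in absolute value (size ~ c/m), so the alternating series test gives convergence.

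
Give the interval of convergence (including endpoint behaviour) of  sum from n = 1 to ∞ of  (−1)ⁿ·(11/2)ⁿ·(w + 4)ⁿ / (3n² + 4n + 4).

[-46/11, -42/11]

By the ratio test, |a_{n+1}/a_n| = [(3n² + 4n + 4)/(3(n+1)² + 4(n+1) + 4)] · 11/2 → 11/2.
Thus R = 1/(11/2) = 2/11.
When w = -42/11, the terms are on the order of 1/n², so the series converges absolutely by comparison with the p-series (p = 2 > 1).
Endpoint w = -46/11: the terms are on the order of 1/n², so the series converges absolutely by comparison with the p-series (p = 2 > 1).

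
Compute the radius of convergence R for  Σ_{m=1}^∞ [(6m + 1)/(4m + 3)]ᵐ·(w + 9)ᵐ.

Applying the root test, |a_m|^(1/m) = (6m + 1)/(4m + 3) → 3/2.
Thus R = 1/(3/2) = 2/3.

R = 2/3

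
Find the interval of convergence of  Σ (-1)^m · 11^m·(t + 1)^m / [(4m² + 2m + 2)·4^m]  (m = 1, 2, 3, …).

[-15/11, -7/11]

Ratio test: |a_{m+1}/a_m| = [(4m² + 2m + 2)/(4(m+1)² + 2(m+1) + 2)] · 11/4 → 11/4 as m → ∞.
Thus R = 1/(11/4) = 4/11.
When t = -7/11, the terms are on the order of 1/m², so the series converges absolutely by comparison with the p-series (p = 2 > 1).
At t = -15/11: the terms are on the order of 1/m², so the series converges absolutely by comparison with the p-series (p = 2 > 1).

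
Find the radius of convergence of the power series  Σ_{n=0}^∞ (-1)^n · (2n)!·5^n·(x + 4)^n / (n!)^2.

By the ratio test, |a_{n+1}/a_n| = (2n+1)·(2n+2)/(n+1)² · 5 → 20.
Hence the series converges for |x + 4| < 1/(20) = 1/20, so the radius of convergence is 1/20.

R = 1/20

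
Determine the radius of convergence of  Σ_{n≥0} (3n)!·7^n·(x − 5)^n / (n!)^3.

Ratio test: |a_{n+1}/a_n| = (3n+1)·(3n+2)·(3n+3)/(n+1)³ · 7 → 189 as n → ∞.
The series converges when 189 · |x − 5| < 1, giving R = 1/189.

R = 1/189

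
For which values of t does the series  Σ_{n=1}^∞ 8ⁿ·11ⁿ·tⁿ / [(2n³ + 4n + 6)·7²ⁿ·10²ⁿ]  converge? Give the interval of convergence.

[-1225/22, 1225/22]

By the ratio test, |a_{n+1}/a_n| = [(2n³ + 4n + 6)/(2(n+1)³ + 4(n+1) + 6)] · 8·11/(49·100) → 22/1225.
The series converges when 22/1225 · |t| < 1, giving R = 1225/22.
When t = 1225/22, the series is dominated by a constant times Σ 1/n³, which converges (p = 3 > 1).
When t = -1225/22, absolute convergence follows by limit comparison with Σ 1/n³.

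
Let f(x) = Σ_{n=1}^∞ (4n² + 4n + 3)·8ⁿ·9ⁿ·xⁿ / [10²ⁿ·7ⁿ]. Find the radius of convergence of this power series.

Apply the ratio test: |a_{n+1}| / |a_n| = [(4(n+1)² + 4(n+1) + 3)/(4n² + 4n + 3)] · 8·9/(100·7), which tends to 18/175 as n → ∞.
Convergence for |x| · 18/175 < 1, i.e. |x| < 175/18. So R = 175/18.

R = 175/18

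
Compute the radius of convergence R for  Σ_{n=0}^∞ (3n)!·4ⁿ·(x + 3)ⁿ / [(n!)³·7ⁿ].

R = 7/108

Ratio test: |a_{n+1}/a_n| = (3n+1)·(3n+2)·(3n+3)/(n+1)³ · 4/7 → 108/7 as n → ∞.
Convergence for |x + 3| · 108/7 < 1, i.e. |x + 3| < 7/108. So R = 7/108.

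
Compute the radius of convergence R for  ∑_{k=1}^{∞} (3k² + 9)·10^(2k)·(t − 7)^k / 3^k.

By the ratio test, |a_{k+1}/a_k| = [(3(k+1)² + 9)/(3k² + 9)] · 100/3 → 100/3.
Convergence for |t − 7| · 100/3 < 1, i.e. |t − 7| < 3/100. So R = 3/100.

R = 3/100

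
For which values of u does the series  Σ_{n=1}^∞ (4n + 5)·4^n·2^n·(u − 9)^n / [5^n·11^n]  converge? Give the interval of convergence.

The ratio of consecutive coefficients is [(4(n+1) + 5)/(4n + 5)] · 4·2/(5·11) → 8/55.
Hence the series converges for |u − 9| < 1/(8/55) = 55/8, so the radius of convergence is 55/8.
At u = 127/8: the n-th term does not approach 0; divergence by the term test.
At u = 17/8: the terms do not tend to 0, so the series diverges.

(17/8, 127/8)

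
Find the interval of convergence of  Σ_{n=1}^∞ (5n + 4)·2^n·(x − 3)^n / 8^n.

(-1, 7)

Apply the ratio test: |a_{n+1}| / |a_n| = [(5(n+1) + 4)/(5n + 4)] · 2/8, which tends to 1/4 as n → ∞.
Convergence for |x − 3| · 1/4 < 1, i.e. |x − 3| < 4. So R = 4.
Check x = 7: the n-th term does not approach 0; divergence by the term test.
Endpoint x = -1: the n-th term does not approach 0; divergence by the term test.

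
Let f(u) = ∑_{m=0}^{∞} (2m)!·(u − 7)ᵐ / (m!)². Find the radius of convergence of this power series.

R = 1/4

Ratio test: |a_{m+1}/a_m| = (2m+1)·(2m+2)/(m+1)² → 4 as m → ∞.
Convergence for |u − 7| · 4 < 1, i.e. |u − 7| < 1/4. So R = 1/4.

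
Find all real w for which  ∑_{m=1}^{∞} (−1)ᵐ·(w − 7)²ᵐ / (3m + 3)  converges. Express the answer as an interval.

Ratio test: |a_{m+1}/a_m| = (3m + 3)/(3(m+1) + 3) → 1 as m → ∞.
Since the exponent of (w − 7) increases by 2 each term, convergence requires |w − 7|² < 1, hence R = 1.
Endpoint w = 8: an alternating series whose terms decrease to 0 in absolute value, so it converges by the Leibniz criterion.
Endpoint w = 6: an alternating series whose terms decrease to 0 in absolute value, so it converges by the Leibniz criterion.

[6, 8]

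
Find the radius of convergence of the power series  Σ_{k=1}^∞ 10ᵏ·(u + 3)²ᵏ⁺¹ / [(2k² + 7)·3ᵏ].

R = √30/10

Ratio test: |a_{k+1}/a_k| = [(2k² + 7)/(2(k+1)² + 7)] · 10/3 → 10/3 as k → ∞.
Since the exponent of (u + 3) increases by 2 each term, convergence requires |u + 3|² < 3/10, hence R = √30/10.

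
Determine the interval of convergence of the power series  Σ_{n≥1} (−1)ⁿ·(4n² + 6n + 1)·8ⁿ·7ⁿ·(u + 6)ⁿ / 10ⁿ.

(-173/28, -163/28)

By the ratio test, |a_{n+1}/a_n| = [(4(n+1)² + 6(n+1) + 1)/(4n² + 6n + 1)] · 8·7/10 → 28/5.
The series converges when 28/5 · |u + 6| < 1, giving R = 5/28.
When u = -163/28, the terms do not tend to 0, so the series diverges.
At u = -173/28: the n-th term does not approach 0; divergence by the term test.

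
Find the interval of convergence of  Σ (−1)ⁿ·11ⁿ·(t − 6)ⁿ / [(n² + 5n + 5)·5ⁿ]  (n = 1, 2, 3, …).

Ratio test: |a_{n+1}/a_n| = [(n² + 5n + 5)/((n+1)² + 5(n+1) + 5)] · 11/5 → 11/5 as n → ∞.
Hence the series converges for |t − 6| < 1/(11/5) = 5/11, so the radius of convergence is 5/11.
When t = 71/11, the terms are on the order of 1/n², so the series converges absolutely by comparison with the p-series (p = 2 > 1).
Check t = 61/11: absolute convergence follows by limit comparison with Σ 1/n².

[61/11, 71/11]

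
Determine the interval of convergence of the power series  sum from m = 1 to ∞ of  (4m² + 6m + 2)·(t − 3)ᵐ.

By the ratio test, |a_{m+1}/a_m| = (4(m+1)² + 6(m+1) + 2)/(4m² + 6m + 2) → 1.
Hence R = 1.
At t = 4: the m-th term does not approach 0; divergence by the term test.
At t = 2: the terms do not tend to 0, so the series diverges.

(2, 4)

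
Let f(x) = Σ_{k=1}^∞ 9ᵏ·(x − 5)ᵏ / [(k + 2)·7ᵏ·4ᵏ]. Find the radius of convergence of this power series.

R = 28/9

The ratio of consecutive coefficients is [(k + 2)/((k+1) + 2)] · 9/(7·4) → 9/28.
The series converges when 9/28 · |x − 5| < 1, giving R = 28/9.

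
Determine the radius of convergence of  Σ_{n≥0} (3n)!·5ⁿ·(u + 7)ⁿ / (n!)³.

R = 1/135

Ratio test: |a_{n+1}/a_n| = (3n+1)·(3n+2)·(3n+3)/(n+1)³ · 5 → 135 as n → ∞.
Convergence for |u + 7| · 135 < 1, i.e. |u + 7| < 1/135. So R = 1/135.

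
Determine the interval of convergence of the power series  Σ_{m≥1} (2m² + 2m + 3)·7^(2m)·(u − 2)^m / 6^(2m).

(62/49, 134/49)

The ratio of consecutive coefficients is [(2(m+1)² + 2(m+1) + 3)/(2m² + 2m + 3)] · 49/36 → 49/36.
Thus R = 1/(49/36) = 36/49.
When u = 134/49, the m-th term does not approach 0; divergence by the term test.
When u = 62/49, the terms have absolute value of order m², which does not tend to 0, so the series diverges by the divergence test.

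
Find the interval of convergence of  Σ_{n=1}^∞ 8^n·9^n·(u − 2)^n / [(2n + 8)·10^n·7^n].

By the ratio test, |a_{n+1}/a_n| = [(2n + 8)/(2(n+1) + 8)] · 8·9/(10·7) → 36/35.
Hence the series converges for |u − 2| < 1/(36/35) = 35/36, so the radius of convergence is 35/36.
Endpoint u = 107/36: the terms behave like c/n; limit comparison with the harmonic series gives divergence.
When u = 37/36, an alternating series whose terms decrease to 0 in absolute value, so it converges by the Leibniz criterion.

[37/36, 107/36)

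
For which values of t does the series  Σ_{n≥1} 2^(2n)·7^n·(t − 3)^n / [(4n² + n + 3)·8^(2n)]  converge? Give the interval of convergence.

Ratio test: |a_{n+1}/a_n| = [(4n² + n + 3)/(4(n+1)² + (n+1) + 3)] · 4·7/64 → 7/16 as n → ∞.
The series converges when 7/16 · |t − 3| < 1, giving R = 16/7.
At t = 37/7: the terms are on the order of 1/n², so the series converges absolutely by comparison with the p-series (p = 2 > 1).
Check t = 5/7: the terms are on the order of 1/n², so the series converges absolutely by comparison with the p-series (p = 2 > 1).

[5/7, 37/7]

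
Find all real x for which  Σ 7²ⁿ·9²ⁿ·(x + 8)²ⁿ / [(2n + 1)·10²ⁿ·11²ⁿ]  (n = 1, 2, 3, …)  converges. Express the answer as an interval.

By the ratio test, |a_{n+1}/a_n| = [(2n + 1)/(2(n+1) + 1)] · 49·81/(100·121) → 3969/12100.
Writing y = (x + 8)², the series in y has radius 12100/3969, so |x + 8| < √(12100/3969) = 110/63 and R = 110/63.
When x = -394/63, the terms are asymptotic to a nonzero constant times 1/n, so the series diverges by limit comparison with Σ 1/n.
At x = -614/63: the terms are asymptotic to a nonzero constant times 1/n, so the series diverges by limit comparison with Σ 1/n.

(-614/63, -394/63)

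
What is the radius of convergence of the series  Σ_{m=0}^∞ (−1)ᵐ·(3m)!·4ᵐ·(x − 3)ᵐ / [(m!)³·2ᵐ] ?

R = 1/54

Apply the ratio test: |a_{m+1}| / |a_m| = (3m+1)·(3m+2)·(3m+3)/(m+1)³ · 4/2, which tends to 54 as m → ∞.
The series converges when 54 · |x − 3| < 1, giving R = 1/54.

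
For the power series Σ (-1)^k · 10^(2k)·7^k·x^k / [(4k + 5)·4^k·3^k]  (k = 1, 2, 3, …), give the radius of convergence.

By the ratio test, |a_{k+1}/a_k| = [(4k + 5)/(4(k+1) + 5)] · 100·7/(4·3) → 175/3.
Convergence for |x| · 175/3 < 1, i.e. |x| < 3/175. So R = 3/175.

R = 3/175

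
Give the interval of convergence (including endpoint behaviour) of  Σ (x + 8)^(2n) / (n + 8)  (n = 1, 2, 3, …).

By the ratio test, |a_{n+1}/a_n| = (n + 8)/((n+1) + 8) → 1.
Successive powers of (x + 8) differ by 2, so the series converges when |x + 8|² · 1 < 1, i.e. |x + 8| < √(1) = 1. So R = 1.
Check x = -7: the terms are asymptotic to a nonzero constant times 1/n, so the series diverges by limit comparison with Σ 1/n.
At x = -9: the terms are asymptotic to a nonzero constant times 1/n, so the series diverges by limit comparison with Σ 1/n.

(-9, -7)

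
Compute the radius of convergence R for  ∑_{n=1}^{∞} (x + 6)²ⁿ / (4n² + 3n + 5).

By the ratio test, |a_{n+1}/a_n| = (4n² + 3n + 5)/(4(n+1)² + 3(n+1) + 5) → 1.
Since the exponent of (x + 6) increases by 2 each term, convergence requires |x + 6|² < 1, hence R = 1.

R = 1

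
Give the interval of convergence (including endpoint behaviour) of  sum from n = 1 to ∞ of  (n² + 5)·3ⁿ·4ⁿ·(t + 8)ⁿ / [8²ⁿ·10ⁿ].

(-184/3, 136/3)

Ratio test: |a_{n+1}/a_n| = [((n+1)² + 5)/(n² + 5)] · 3·4/(64·10) → 3/160 as n → ∞.
Thus R = 1/(3/160) = 160/3.
Endpoint t = 136/3: the n-th term does not approach 0; divergence by the term test.
At t = -184/3: the terms have absolute value of order n², which does not tend to 0, so the series diverges by the divergence test.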